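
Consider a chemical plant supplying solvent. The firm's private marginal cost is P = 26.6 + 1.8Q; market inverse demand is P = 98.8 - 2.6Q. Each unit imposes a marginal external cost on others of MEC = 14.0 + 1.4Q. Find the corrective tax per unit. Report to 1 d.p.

Social marginal cost = private MC + MEC = 40.6 + 3.2Q.
Set SMC = demand: 40.6 + 3.2Q = 98.8 - 2.6Q → Q* = 10.0345.
The Pigouvian tax equals MEC at Q*: 14.0 + 1.4×10.0345 = 28.0483.

tax = 28.0 per unit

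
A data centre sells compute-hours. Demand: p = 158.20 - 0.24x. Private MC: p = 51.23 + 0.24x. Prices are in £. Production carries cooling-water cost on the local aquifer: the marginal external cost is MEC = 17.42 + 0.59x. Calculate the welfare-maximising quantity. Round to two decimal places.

x* = 83.69

Social marginal cost = private MC + MEC = 68.65 + 0.83x.
Set SMC = demand: 68.65 + 0.83x = 158.20 - 0.24x → x* = 83.6916.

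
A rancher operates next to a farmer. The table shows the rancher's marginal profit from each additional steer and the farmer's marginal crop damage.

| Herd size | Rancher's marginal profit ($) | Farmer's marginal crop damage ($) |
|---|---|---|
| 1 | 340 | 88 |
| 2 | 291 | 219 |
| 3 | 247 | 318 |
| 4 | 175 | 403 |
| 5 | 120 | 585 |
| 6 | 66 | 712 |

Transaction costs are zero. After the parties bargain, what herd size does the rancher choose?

2

Bargaining reaches the level where marginal profit last exceeds marginal crop damage.
That holds through level 2 (291 ≥ 219) but not at 3 (247 < 318).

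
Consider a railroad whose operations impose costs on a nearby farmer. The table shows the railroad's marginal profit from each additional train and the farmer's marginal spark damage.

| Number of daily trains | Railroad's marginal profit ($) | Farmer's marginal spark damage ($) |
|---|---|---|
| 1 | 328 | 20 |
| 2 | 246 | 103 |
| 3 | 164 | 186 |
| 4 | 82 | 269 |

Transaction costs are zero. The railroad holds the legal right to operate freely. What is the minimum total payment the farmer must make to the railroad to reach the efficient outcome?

$246

Left alone the railroad would choose level 4 (marginal profit stays positive).
Efficient level: k* = 2 (marginal profit ≥ marginal spark damage through 2).
The farmer must at least cover the railroad's forgone profit from cutting 4→2: 164 + 82 = 246.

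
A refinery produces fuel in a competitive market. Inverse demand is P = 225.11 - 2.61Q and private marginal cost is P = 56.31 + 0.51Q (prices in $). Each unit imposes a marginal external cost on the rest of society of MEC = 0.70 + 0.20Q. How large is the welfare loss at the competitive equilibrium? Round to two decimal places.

DWL = $19.99

Market equilibrium (private): 56.31 + 0.51Q = 225.11 - 2.61Q → Q_m = 54.1026.
Social marginal cost = private MC + MEC = 57.01 + 0.71Q.
Set SMC = demand: 57.01 + 0.71Q = 225.11 - 2.61Q → Q* = 50.6325.
The welfare-loss triangle has base |Q_m − Q*| and height MEC(Q_m) (the vertical gap between SMC and demand is zero at Q* and MEC at Q_m).
DWL = ½ × 3.4701 × 11.5205 = 19.9886.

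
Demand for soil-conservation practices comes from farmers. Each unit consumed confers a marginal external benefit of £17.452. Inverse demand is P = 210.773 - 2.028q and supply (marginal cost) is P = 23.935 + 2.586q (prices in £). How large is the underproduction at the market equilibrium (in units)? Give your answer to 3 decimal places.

Market equilibrium (private): 23.935 + 2.586q = 210.773 - 2.028q → q_m = 40.4937.
Social marginal benefit = demand + MEB = 228.225 - 2.028q.
Set SMB = MC: 228.225 - 2.028q = 23.935 + 2.586q → q* = 44.2761.
Gap = |40.4937 − 44.2761| = 3.7824.

3.782 units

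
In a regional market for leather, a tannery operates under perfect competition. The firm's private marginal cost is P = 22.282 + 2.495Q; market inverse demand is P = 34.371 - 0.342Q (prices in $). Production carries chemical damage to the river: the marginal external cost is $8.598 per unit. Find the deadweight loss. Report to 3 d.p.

DWL = $13.029

Market equilibrium (private): 22.282 + 2.495Q = 34.371 - 0.342Q → Q_m = 4.2612.
Social marginal cost = private MC + MEC = 30.880 + 2.495Q.
Set SMC = demand: 30.880 + 2.495Q = 34.371 - 0.342Q → Q* = 1.2305.
Height of the DWL triangle at Q_m is SMC(Q_m) − demand(Q_m) = MEC(Q_m) = 8.5980.
DWL = ½ × 3.0307 × 8.5980 = 13.0290.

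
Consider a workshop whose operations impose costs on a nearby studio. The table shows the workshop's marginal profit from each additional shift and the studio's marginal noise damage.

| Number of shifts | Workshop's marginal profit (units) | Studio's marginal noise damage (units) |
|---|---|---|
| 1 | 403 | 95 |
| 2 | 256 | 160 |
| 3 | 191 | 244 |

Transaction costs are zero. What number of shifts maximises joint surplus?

2

Bargaining reaches the level where marginal profit last exceeds marginal noise damage.
That holds through level 2 (256 ≥ 160) but not at 3 (191 < 244).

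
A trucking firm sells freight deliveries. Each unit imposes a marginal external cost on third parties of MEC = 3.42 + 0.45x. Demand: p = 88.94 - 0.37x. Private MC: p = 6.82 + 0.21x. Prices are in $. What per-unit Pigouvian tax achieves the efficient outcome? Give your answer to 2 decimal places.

Social marginal cost = private MC + MEC = 10.24 + 0.66x.
Set SMC = demand: 10.24 + 0.66x = 88.94 - 0.37x → x* = 76.4078.
The Pigouvian tax equals MEC at x*: 3.42 + 0.45×76.4078 = 37.8035.

tax = $37.80 per unit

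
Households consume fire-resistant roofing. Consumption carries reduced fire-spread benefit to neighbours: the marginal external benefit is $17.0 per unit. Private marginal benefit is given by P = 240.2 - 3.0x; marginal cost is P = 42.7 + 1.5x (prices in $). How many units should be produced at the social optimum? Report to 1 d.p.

x* = 47.7

Social marginal benefit = demand + MEB = 257.2 - 3.0x.
Set SMB = MC: 257.2 - 3.0x = 42.7 + 1.5x → x* = 47.6667.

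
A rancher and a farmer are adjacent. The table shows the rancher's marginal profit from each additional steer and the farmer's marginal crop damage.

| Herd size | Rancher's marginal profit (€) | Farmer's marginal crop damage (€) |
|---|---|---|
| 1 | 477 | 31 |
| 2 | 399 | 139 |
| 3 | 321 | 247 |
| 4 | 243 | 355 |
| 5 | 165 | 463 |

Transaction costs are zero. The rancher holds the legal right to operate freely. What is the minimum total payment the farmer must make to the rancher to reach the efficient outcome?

Left alone the rancher would choose level 5 (marginal profit stays positive).
Efficient level: k* = 3 (marginal profit ≥ marginal crop damage through 3).
The farmer must at least cover the rancher's forgone profit from cutting 5→3: 243 + 165 = 408.

€408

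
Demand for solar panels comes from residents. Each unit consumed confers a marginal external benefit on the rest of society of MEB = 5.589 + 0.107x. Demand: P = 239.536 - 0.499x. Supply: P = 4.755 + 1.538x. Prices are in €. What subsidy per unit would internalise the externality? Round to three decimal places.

Social marginal benefit = demand + MEB = 245.125 - 0.392x.
Set SMB = MC: 245.125 - 0.392x = 4.755 + 1.538x → x* = 124.5440.
The Pigouvian subsidy equals MEB at x*: 5.589 + 0.107×124.5440 = 18.9152.

subsidy = €18.915 per unit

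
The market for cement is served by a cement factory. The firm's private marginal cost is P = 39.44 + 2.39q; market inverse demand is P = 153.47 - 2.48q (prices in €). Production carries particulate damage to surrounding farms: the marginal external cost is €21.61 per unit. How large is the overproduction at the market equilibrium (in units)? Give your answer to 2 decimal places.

Market equilibrium (private): 39.44 + 2.39q = 153.47 - 2.48q → q_m = 23.4148.
Social marginal cost = private MC + MEC = 61.05 + 2.39q.
Set SMC = demand: 61.05 + 2.39q = 153.47 - 2.48q → q* = 18.9774.
Gap = |23.4148 − 18.9774| = 4.4374.

4.44 units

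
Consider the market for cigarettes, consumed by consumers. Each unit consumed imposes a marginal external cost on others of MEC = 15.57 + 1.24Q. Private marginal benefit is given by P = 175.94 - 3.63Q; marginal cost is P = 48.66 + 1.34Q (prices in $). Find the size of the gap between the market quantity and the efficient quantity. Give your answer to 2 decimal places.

Market equilibrium (private): 48.66 + 1.34Q = 175.94 - 3.63Q → Q_m = 25.6097.
Social marginal benefit = demand − MEC = 160.37 - 4.87Q.
Set SMB = MC: 160.37 - 4.87Q = 48.66 + 1.34Q → Q* = 17.9887.
Gap = |25.6097 − 17.9887| = 7.6210.

7.62 units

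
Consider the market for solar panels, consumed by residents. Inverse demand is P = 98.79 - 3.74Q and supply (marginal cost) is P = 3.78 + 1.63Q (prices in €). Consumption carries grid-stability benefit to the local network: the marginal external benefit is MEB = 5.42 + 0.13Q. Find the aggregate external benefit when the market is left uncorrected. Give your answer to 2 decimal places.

Market equilibrium (private): 3.78 + 1.63Q = 98.79 - 3.74Q → Q_m = 17.6927.
Total external benefit = ∫₀^{Q_m} (5.42 + 0.13Q) dQ = 5.42×17.6927 + ½×0.13×17.6927² = 116.2415.

€116.24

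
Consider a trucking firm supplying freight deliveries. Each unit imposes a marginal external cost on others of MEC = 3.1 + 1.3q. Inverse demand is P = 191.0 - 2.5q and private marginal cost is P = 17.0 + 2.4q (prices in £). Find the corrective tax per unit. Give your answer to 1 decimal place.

Social marginal cost = private MC + MEC = 20.1 + 3.7q.
Set SMC = demand: 20.1 + 3.7q = 191.0 - 2.5q → q* = 27.5645.
The Pigouvian tax equals MEC at q*: 3.1 + 1.3×27.5645 = 38.9339.

tax = £38.9 per unit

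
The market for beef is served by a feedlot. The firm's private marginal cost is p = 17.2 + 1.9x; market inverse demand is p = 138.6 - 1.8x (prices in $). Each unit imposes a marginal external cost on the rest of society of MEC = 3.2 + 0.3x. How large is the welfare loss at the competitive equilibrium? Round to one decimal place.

Market equilibrium (private): 17.2 + 1.9x = 138.6 - 1.8x → x_m = 32.8108.
Social marginal cost = private MC + MEC = 20.4 + 2.2x.
Set SMC = demand: 20.4 + 2.2x = 138.6 - 1.8x → x* = 29.5500.
The loss is the area between SMC and demand from x* to x_m; with linear curves that's a triangle of height MEC(x_m).
DWL = ½ × 3.2608 × 13.0432 = 21.2656.

DWL = $21.3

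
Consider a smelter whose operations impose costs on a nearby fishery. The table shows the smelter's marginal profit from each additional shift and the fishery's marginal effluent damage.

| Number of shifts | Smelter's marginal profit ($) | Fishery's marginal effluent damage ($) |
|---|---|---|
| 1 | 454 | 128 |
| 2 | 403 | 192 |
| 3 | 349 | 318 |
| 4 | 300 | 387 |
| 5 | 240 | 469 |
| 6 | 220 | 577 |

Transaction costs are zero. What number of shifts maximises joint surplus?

Bargaining reaches the level where marginal profit last exceeds marginal effluent damage.
That holds through level 3 (349 ≥ 318) but not at 4 (300 < 387).

3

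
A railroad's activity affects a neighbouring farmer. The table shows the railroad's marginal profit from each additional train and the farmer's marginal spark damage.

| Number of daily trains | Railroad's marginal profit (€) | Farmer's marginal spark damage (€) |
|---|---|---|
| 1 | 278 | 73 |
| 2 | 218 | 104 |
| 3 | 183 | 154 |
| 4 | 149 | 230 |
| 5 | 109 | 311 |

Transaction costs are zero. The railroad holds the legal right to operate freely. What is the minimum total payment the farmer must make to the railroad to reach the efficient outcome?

€258

Left alone the railroad would choose level 5 (marginal profit stays positive).
Efficient level: k* = 3 (marginal profit ≥ marginal spark damage through 3).
The farmer must at least cover the railroad's forgone profit from cutting 5→3: 149 + 109 = 258.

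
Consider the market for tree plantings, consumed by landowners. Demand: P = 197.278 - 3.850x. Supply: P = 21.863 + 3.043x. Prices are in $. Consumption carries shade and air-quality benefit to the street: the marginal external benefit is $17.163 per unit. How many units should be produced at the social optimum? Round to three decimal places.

Social marginal benefit = demand + MEB = 214.441 - 3.850x.
Set SMB = MC: 214.441 - 3.850x = 21.863 + 3.043x → x* = 27.9382.

x* = 27.938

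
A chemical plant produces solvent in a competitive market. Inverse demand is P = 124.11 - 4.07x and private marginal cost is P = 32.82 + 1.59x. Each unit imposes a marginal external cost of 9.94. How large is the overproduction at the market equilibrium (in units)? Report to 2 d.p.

Market equilibrium (private): 32.82 + 1.59x = 124.11 - 4.07x → x_m = 16.1290.
Social marginal cost = private MC + MEC = 42.76 + 1.59x.
Set SMC = demand: 42.76 + 1.59x = 124.11 - 4.07x → x* = 14.3728.
Gap = |16.1290 − 14.3728| = 1.7562.

1.76 units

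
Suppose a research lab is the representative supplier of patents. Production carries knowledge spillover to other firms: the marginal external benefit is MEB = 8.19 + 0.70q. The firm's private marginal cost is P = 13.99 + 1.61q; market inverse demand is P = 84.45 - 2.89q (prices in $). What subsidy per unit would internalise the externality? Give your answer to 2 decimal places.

Social marginal cost = private MC − MEB = 5.80 + 0.91q.
Set SMC = demand: 5.80 + 0.91q = 84.45 - 2.89q → q* = 20.6974.
The Pigouvian subsidy equals MEB at q*: 8.19 + 0.70×20.6974 = 22.6782.

subsidy = $22.68 per unit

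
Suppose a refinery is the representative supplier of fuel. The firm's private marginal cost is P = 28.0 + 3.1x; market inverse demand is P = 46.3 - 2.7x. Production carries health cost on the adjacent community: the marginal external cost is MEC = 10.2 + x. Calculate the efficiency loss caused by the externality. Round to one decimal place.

Market equilibrium (private): 28.0 + 3.1x = 46.3 - 2.7x → x_m = 3.1552.
Social marginal cost = private MC + MEC = 38.2 + 4.1x.
Set SMC = demand: 38.2 + 4.1x = 46.3 - 2.7x → x* = 1.1912.
Height of the DWL triangle at x_m is SMC(x_m) − demand(x_m) = MEC(x_m) = 13.3552.
DWL = ½ × 1.9640 × 13.3552 = 13.1148.

DWL = 13.1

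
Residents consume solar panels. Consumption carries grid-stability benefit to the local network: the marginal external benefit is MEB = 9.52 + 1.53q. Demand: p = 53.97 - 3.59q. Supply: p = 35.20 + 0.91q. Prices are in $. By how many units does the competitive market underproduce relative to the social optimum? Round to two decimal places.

5.35 units

Market equilibrium (private): 35.20 + 0.91q = 53.97 - 3.59q → q_m = 4.1711.
Social marginal benefit = demand + MEB = 63.49 - 2.06q.
Set SMB = MC: 63.49 - 2.06q = 35.20 + 0.91q → q* = 9.5253.
Gap = |4.1711 − 9.5253| = 5.3542.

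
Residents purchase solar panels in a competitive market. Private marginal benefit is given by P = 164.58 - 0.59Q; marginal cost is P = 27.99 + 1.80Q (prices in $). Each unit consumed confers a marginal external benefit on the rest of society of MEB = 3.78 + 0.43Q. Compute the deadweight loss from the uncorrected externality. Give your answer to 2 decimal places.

DWL = $205.10

Market equilibrium (private): 27.99 + 1.80Q = 164.58 - 0.59Q → Q_m = 57.1506.
Social marginal benefit = demand + MEB = 168.36 - 0.16Q.
Set SMB = MC: 168.36 - 0.16Q = 27.99 + 1.80Q → Q* = 71.6173.
The welfare-loss triangle has base |Q_m − Q*| and height MEB(Q_m) (the vertical gap between SMB and MC is zero at Q* and MEB at Q_m).
DWL = ½ × 14.4667 × 28.3548 = 205.1002.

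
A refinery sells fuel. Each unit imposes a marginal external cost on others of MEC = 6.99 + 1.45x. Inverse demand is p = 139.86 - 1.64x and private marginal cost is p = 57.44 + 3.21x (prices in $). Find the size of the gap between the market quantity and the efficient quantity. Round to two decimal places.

5.02 units

Market equilibrium (private): 57.44 + 3.21x = 139.86 - 1.64x → x_m = 16.9938.
Social marginal cost = private MC + MEC = 64.43 + 4.66x.
Set SMC = demand: 64.43 + 4.66x = 139.86 - 1.64x → x* = 11.9730.
Gap = |16.9938 − 11.9730| = 5.0208.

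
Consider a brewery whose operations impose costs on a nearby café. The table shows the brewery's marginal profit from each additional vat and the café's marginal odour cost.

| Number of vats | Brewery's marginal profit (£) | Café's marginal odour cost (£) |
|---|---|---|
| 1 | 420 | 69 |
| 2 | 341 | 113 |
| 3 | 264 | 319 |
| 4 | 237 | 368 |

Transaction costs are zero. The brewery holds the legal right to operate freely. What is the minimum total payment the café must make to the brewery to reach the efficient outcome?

£501

Left alone the brewery would choose level 4 (marginal profit stays positive).
Efficient level: k* = 2 (marginal profit ≥ marginal odour cost through 2).
The café must at least cover the brewery's forgone profit from cutting 4→2: 264 + 237 = 501.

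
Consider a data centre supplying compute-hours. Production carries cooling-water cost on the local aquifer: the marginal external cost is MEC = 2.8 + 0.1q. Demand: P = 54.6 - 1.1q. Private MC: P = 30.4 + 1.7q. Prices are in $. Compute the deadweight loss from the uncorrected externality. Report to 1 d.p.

Market equilibrium (private): 30.4 + 1.7q = 54.6 - 1.1q → q_m = 8.6429.
Social marginal cost = private MC + MEC = 33.2 + 1.8q.
Set SMC = demand: 33.2 + 1.8q = 54.6 - 1.1q → q* = 7.3793.
Height of the DWL triangle at q_m is SMC(q_m) − demand(q_m) = MEC(q_m) = 3.6643.
DWL = ½ × 1.2636 × 3.6643 = 2.3151.

DWL = $2.3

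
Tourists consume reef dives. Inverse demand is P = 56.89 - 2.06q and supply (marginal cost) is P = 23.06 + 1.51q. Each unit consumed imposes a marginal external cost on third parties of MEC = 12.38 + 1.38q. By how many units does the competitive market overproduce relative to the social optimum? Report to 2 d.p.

Market equilibrium (private): 23.06 + 1.51q = 56.89 - 2.06q → q_m = 9.4762.
Social marginal benefit = demand − MEC = 44.51 - 3.44q.
Set SMB = MC: 44.51 - 3.44q = 23.06 + 1.51q → q* = 4.3333.
Gap = |9.4762 − 4.3333| = 5.1429.

5.14 units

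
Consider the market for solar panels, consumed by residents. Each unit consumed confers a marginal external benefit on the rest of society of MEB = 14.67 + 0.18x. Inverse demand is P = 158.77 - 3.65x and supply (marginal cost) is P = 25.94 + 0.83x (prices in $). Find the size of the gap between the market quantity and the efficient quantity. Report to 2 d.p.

4.65 units

Market equilibrium (private): 25.94 + 0.83x = 158.77 - 3.65x → x_m = 29.6496.
Social marginal benefit = demand + MEB = 173.44 - 3.47x.
Set SMB = MC: 173.44 - 3.47x = 25.94 + 0.83x → x* = 34.3023.
Gap = |29.6496 − 34.3023| = 4.6527.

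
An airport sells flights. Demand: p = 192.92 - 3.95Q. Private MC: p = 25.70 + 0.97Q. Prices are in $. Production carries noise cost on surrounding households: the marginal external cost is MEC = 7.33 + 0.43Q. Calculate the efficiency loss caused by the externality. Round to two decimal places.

DWL = $45.01

Market equilibrium (private): 25.70 + 0.97Q = 192.92 - 3.95Q → Q_m = 33.9878.
Social marginal cost = private MC + MEC = 33.03 + 1.40Q.
Set SMC = demand: 33.03 + 1.40Q = 192.92 - 3.95Q → Q* = 29.8860.
The loss is the area between SMC and demand from Q* to Q_m; with linear curves that's a triangle of height MEC(Q_m).
DWL = ½ × 4.1018 × 21.9448 = 45.0066.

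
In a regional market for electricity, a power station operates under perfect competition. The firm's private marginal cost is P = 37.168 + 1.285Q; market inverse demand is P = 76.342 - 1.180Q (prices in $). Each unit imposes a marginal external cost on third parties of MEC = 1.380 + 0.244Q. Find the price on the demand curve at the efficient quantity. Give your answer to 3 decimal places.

Social marginal cost = private MC + MEC = 38.548 + 1.529Q.
Set SMC = demand: 38.548 + 1.529Q = 76.342 - 1.180Q → Q* = 13.9513.
Consumer price on the demand curve at Q*: 76.342 − 1.180×13.9513 = 59.8795.

P = $59.879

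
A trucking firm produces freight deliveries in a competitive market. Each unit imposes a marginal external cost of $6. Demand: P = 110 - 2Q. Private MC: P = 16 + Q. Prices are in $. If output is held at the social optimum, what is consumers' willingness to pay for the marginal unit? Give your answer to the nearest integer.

Social marginal cost = private MC + MEC = 22 + Q.
Set SMC = demand: 22 + Q = 110 - 2Q → Q* = 29.3333.
Consumer price on the demand curve at Q*: 110 − 2×29.3333 = 51.3334.

P = $51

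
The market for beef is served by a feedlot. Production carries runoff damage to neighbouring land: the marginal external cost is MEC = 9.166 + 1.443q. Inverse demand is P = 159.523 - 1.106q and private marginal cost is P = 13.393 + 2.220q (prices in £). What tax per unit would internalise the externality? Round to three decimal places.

tax = £50.608 per unit

Social marginal cost = private MC + MEC = 22.559 + 3.663q.
Set SMC = demand: 22.559 + 3.663q = 159.523 - 1.106q → q* = 28.7196.
The Pigouvian tax equals MEC at q*: 9.166 + 1.443×28.7196 = 50.6084.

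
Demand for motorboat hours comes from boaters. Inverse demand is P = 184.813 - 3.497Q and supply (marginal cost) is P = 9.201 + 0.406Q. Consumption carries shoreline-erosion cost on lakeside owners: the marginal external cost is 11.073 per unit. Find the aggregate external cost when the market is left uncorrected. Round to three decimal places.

Market equilibrium (private): 9.201 + 0.406Q = 184.813 - 3.497Q → Q_m = 44.9941.
Total external cost = MEC × Q_m = 11.073 × 44.9941 = 498.2197.

498.220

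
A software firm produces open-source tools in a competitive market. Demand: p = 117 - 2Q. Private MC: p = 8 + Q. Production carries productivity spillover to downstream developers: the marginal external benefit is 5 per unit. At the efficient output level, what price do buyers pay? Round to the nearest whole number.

Social marginal cost = private MC − MEB = 3 + Q.
Set SMC = demand: 3 + Q = 117 - 2Q → Q* = 38.0000.
Consumer price on the demand curve at Q*: 117 − 2×38.0000 = 41.0000.

P = 41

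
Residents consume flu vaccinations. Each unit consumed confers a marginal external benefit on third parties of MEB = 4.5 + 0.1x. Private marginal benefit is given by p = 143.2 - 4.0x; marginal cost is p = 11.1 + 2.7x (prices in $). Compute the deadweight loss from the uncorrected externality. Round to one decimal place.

DWL = $3.2

Market equilibrium (private): 11.1 + 2.7x = 143.2 - 4.0x → x_m = 19.7164.
Social marginal benefit = demand + MEB = 147.7 - 3.9x.
Set SMB = MC: 147.7 - 3.9x = 11.1 + 2.7x → x* = 20.6970.
Height of the DWL triangle at x_m is SMB(x_m) − MC(x_m) = MEB(x_m) = 6.4716.
DWL = ½ × 0.9806 × 6.4716 = 3.1730.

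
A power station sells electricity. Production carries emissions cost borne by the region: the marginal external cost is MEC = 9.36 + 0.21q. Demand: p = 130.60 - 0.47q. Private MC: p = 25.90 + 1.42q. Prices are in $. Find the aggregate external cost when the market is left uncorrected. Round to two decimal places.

Market equilibrium (private): 25.90 + 1.42q = 130.60 - 0.47q → q_m = 55.3968.
Total external cost = ∫₀^{q_m} (9.36 + 0.21q) dq = 9.36×55.3968 + ½×0.21×55.3968² = 840.7386.

$840.74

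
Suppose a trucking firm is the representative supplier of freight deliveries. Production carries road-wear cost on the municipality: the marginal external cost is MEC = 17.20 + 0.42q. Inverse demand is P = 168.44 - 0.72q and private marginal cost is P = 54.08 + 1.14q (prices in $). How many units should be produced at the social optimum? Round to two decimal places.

q* = 42.61

Social marginal cost = private MC + MEC = 71.28 + 1.56q.
Set SMC = demand: 71.28 + 1.56q = 168.44 - 0.72q → q* = 42.6140.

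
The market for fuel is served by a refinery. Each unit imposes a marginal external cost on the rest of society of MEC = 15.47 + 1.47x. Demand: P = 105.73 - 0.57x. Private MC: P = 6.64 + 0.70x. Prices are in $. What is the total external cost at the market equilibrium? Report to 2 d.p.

$5681.47

Market equilibrium (private): 6.64 + 0.70x = 105.73 - 0.57x → x_m = 78.0236.
Total external cost = ∫₀^{x_m} (15.47 + 1.47x) dx = 15.47×78.0236 + ½×1.47×78.0236² = 5681.4715.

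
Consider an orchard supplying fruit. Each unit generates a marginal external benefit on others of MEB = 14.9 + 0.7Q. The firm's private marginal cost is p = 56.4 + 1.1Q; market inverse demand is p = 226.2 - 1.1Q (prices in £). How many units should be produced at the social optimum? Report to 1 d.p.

Q* = 123.1

Social marginal cost = private MC − MEB = 41.5 + 0.4Q.
Set SMC = demand: 41.5 + 0.4Q = 226.2 - 1.1Q → Q* = 123.1333.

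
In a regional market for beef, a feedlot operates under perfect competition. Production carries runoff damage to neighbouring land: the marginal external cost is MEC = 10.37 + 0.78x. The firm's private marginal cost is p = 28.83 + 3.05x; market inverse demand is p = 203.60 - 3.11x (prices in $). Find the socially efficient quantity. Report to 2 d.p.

x* = 23.69

Social marginal cost = private MC + MEC = 39.20 + 3.83x.
Set SMC = demand: 39.20 + 3.83x = 203.60 - 3.11x → x* = 23.6888.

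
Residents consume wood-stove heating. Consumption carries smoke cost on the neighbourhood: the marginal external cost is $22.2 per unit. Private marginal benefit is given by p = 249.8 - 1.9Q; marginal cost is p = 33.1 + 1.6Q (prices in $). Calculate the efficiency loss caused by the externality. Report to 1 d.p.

Market equilibrium (private): 33.1 + 1.6Q = 249.8 - 1.9Q → Q_m = 61.9143.
Social marginal benefit = demand − MEC = 227.6 - 1.9Q.
Set SMB = MC: 227.6 - 1.9Q = 33.1 + 1.6Q → Q* = 55.5714.
The welfare-loss triangle has base |Q_m − Q*| and height MEC(Q_m) (the vertical gap between SMB and MC is zero at Q* and MEC at Q_m).
DWL = ½ × 6.3429 × 22.2000 = 70.4062.

DWL = $70.4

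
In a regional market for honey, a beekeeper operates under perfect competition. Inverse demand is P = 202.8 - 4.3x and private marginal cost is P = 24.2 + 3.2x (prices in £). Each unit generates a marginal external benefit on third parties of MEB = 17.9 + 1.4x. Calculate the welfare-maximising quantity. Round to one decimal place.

x* = 32.2

Social marginal cost = private MC − MEB = 6.3 + 1.8x.
Set SMC = demand: 6.3 + 1.8x = 202.8 - 4.3x → x* = 32.2131.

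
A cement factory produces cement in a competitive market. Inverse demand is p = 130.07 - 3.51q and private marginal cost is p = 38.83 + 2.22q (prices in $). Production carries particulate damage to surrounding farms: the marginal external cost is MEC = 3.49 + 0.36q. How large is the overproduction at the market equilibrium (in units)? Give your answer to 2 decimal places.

Market equilibrium (private): 38.83 + 2.22q = 130.07 - 3.51q → q_m = 15.9232.
Social marginal cost = private MC + MEC = 42.32 + 2.58q.
Set SMC = demand: 42.32 + 2.58q = 130.07 - 3.51q → q* = 14.4089.
Gap = |15.9232 − 14.4089| = 1.5143.

1.51 units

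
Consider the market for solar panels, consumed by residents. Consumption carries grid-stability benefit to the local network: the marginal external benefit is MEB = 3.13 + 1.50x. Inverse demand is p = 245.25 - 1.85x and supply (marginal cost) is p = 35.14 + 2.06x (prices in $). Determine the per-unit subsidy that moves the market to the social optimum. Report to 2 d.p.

subsidy = $135.85 per unit

Social marginal benefit = demand + MEB = 248.38 - 0.35x.
Set SMB = MC: 248.38 - 0.35x = 35.14 + 2.06x → x* = 88.4813.
The Pigouvian subsidy equals MEB at x*: 3.13 + 1.50×88.4813 = 135.8520.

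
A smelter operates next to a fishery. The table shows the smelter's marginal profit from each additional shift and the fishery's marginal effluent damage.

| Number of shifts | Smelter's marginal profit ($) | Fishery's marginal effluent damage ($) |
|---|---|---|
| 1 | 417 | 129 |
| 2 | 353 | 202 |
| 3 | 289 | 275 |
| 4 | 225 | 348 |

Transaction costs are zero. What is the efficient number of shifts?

3

Bargaining reaches the level where marginal profit last exceeds marginal effluent damage.
That holds through level 3 (289 ≥ 275) but not at 4 (225 < 348).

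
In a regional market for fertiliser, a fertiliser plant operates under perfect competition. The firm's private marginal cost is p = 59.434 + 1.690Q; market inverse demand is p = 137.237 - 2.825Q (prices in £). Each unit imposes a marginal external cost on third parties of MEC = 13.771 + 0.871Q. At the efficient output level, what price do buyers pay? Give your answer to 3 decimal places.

P = £103.652

Social marginal cost = private MC + MEC = 73.205 + 2.561Q.
Set SMC = demand: 73.205 + 2.561Q = 137.237 - 2.825Q → Q* = 11.8886.
Consumer price on the demand curve at Q*: 137.237 − 2.825×11.8886 = 103.6517.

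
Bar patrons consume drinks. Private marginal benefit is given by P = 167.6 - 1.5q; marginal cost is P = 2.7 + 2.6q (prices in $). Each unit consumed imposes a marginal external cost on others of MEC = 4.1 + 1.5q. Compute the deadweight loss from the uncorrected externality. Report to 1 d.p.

Market equilibrium (private): 2.7 + 2.6q = 167.6 - 1.5q → q_m = 40.2195.
Social marginal benefit = demand − MEC = 163.5 - 3.0q.
Set SMB = MC: 163.5 - 3.0q = 2.7 + 2.6q → q* = 28.7143.
Height of the DWL triangle at q_m is MC(q_m) − SMB(q_m) = MEC(q_m) = 64.4293.
DWL = ½ × 11.5052 × 64.4293 = 370.6360.

DWL = $370.6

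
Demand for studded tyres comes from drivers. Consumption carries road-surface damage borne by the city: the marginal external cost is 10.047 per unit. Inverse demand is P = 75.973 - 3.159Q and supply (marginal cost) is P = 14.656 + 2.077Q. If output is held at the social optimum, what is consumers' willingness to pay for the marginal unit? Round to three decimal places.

Social marginal benefit = demand − MEC = 65.926 - 3.159Q.
Set SMB = MC: 65.926 - 3.159Q = 14.656 + 2.077Q → Q* = 9.7918.
Consumer price on the demand curve at Q*: 75.973 − 3.159×9.7918 = 45.0407.

P = 45.041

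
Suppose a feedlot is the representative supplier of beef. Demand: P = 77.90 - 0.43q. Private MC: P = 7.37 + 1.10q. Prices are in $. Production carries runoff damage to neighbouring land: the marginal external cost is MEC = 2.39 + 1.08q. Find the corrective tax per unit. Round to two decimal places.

tax = $30.59 per unit

Social marginal cost = private MC + MEC = 9.76 + 2.18q.
Set SMC = demand: 9.76 + 2.18q = 77.90 - 0.43q → q* = 26.1073.
The Pigouvian tax equals MEC at q*: 2.39 + 1.08×26.1073 = 30.5859.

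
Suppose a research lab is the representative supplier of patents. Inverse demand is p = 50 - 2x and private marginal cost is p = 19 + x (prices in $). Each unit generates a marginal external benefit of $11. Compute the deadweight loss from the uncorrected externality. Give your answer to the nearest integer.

Market equilibrium (private): 19 + x = 50 - 2x → x_m = 10.3333.
Social marginal cost = private MC − MEB = 8 + x.
Set SMC = demand: 8 + x = 50 - 2x → x* = 14.0000.
The loss is the area between SMC and demand from x* to x_m; with linear curves that's a triangle of height MEB(x_m).
DWL = ½ × 3.6667 × 11.0000 = 20.1669.

DWL = $20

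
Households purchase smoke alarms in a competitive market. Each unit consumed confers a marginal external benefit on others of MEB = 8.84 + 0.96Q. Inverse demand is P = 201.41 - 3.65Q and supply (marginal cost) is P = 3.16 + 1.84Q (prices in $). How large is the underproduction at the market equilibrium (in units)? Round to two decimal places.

9.60 units

Market equilibrium (private): 3.16 + 1.84Q = 201.41 - 3.65Q → Q_m = 36.1111.
Social marginal benefit = demand + MEB = 210.25 - 2.69Q.
Set SMB = MC: 210.25 - 2.69Q = 3.16 + 1.84Q → Q* = 45.7152.
Gap = |36.1111 − 45.7152| = 9.6041.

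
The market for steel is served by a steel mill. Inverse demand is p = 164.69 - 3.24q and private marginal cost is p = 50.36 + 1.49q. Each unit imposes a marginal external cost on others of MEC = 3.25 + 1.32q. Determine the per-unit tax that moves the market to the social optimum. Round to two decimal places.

Social marginal cost = private MC + MEC = 53.61 + 2.81q.
Set SMC = demand: 53.61 + 2.81q = 164.69 - 3.24q → q* = 18.3603.
The Pigouvian tax equals MEC at q*: 3.25 + 1.32×18.3603 = 27.4856.

tax = 27.49 per unit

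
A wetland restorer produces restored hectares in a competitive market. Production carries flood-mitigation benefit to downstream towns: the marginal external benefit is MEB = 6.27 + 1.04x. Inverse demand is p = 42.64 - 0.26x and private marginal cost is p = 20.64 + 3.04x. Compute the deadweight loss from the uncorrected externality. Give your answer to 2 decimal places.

Market equilibrium (private): 20.64 + 3.04x = 42.64 - 0.26x → x_m = 6.6667.
Social marginal cost = private MC − MEB = 14.37 + 2.00x.
Set SMC = demand: 14.37 + 2.00x = 42.64 - 0.26x → x* = 12.5088.
Between x* and x_m the wedge demand − SMC runs linearly from 0 to MEB(x_m), so the loss is a triangle.
DWL = ½ × 5.8421 × 13.2033 = 38.5675.

DWL = 38.57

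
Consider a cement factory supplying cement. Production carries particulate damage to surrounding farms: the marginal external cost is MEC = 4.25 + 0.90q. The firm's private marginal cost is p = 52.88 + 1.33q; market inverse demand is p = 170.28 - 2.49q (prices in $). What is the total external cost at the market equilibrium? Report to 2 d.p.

Market equilibrium (private): 52.88 + 1.33q = 170.28 - 2.49q → q_m = 30.7330.
Total external cost = ∫₀^{q_m} (4.25 + 0.90q) dq = 4.25×30.7330 + ½×0.90×30.7330² = 555.6480.

$555.65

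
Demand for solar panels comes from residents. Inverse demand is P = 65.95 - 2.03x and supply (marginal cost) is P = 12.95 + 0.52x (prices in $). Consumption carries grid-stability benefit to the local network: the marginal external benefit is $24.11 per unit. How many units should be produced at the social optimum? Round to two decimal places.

Social marginal benefit = demand + MEB = 90.06 - 2.03x.
Set SMB = MC: 90.06 - 2.03x = 12.95 + 0.52x → x* = 30.2392.

x* = 30.24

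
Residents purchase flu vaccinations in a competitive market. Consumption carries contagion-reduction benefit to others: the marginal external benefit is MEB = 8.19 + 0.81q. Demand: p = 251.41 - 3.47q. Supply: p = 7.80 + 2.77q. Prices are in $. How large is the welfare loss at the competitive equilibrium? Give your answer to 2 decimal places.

Market equilibrium (private): 7.80 + 2.77q = 251.41 - 3.47q → q_m = 39.0401.
Social marginal benefit = demand + MEB = 259.60 - 2.66q.
Set SMB = MC: 259.60 - 2.66q = 7.80 + 2.77q → q* = 46.3720.
The welfare-loss triangle has base |q_m − q*| and height MEB(q_m) (the vertical gap between SMB and MC is zero at q* and MEB at q_m).
DWL = ½ × 7.3319 × 39.8125 = 145.9506.

DWL = $145.95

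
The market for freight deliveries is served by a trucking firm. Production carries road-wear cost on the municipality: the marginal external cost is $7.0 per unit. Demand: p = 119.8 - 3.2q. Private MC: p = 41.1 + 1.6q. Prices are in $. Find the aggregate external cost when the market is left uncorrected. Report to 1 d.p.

Market equilibrium (private): 41.1 + 1.6q = 119.8 - 3.2q → q_m = 16.3958.
Total external cost = MEC × q_m = 7.0 × 16.3958 = 114.7706.

$114.8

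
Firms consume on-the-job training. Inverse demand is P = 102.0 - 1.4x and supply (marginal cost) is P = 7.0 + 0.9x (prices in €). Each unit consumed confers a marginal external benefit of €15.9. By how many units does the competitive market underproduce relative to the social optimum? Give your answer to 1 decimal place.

6.9 units

Market equilibrium (private): 7.0 + 0.9x = 102.0 - 1.4x → x_m = 41.3043.
Social marginal benefit = demand + MEB = 117.9 - 1.4x.
Set SMB = MC: 117.9 - 1.4x = 7.0 + 0.9x → x* = 48.2174.
Gap = |41.3043 − 48.2174| = 6.9131.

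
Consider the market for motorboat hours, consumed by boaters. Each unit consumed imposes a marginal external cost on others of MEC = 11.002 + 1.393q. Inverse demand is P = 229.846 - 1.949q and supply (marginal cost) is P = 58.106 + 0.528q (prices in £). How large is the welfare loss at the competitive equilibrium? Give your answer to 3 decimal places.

Market equilibrium (private): 58.106 + 0.528q = 229.846 - 1.949q → q_m = 69.3339.
Social marginal benefit = demand − MEC = 218.844 - 3.342q.
Set SMB = MC: 218.844 - 3.342q = 58.106 + 0.528q → q* = 41.5344.
The loss is the area between SMB and MC from q* to q_m; with linear curves that's a triangle of height MEC(q_m).
DWL = ½ × 27.7995 × 107.5841 = 1495.3921.

DWL = £1495.392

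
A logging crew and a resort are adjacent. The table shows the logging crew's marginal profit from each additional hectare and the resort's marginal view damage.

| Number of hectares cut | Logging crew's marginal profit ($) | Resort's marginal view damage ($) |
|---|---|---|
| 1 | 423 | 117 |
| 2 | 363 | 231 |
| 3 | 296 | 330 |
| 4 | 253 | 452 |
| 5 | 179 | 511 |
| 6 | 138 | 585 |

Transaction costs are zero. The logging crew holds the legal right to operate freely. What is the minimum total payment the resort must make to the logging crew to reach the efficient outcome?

$866

Left alone the logging crew would choose level 6 (marginal profit stays positive).
Efficient level: k* = 2 (marginal profit ≥ marginal view damage through 2).
The resort must at least cover the logging crew's forgone profit from cutting 6→2: 296 + 253 + 179 + 138 = 866.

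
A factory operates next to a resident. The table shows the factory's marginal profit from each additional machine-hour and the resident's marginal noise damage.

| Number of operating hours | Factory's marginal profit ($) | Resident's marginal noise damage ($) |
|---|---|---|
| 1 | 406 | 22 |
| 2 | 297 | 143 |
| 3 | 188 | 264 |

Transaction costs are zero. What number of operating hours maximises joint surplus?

Bargaining reaches the level where marginal profit last exceeds marginal noise damage.
That holds through level 2 (297 ≥ 143) but not at 3 (188 < 264).

2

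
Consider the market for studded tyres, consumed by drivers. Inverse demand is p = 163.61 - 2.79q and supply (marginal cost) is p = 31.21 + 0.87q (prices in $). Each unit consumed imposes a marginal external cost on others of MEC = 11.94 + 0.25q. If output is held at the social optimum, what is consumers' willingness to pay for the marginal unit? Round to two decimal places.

Social marginal benefit = demand − MEC = 151.67 - 3.04q.
Set SMB = MC: 151.67 - 3.04q = 31.21 + 0.87q → q* = 30.8082.
Consumer price on the demand curve at q*: 163.61 − 2.79×30.8082 = 77.6551.

P = $77.66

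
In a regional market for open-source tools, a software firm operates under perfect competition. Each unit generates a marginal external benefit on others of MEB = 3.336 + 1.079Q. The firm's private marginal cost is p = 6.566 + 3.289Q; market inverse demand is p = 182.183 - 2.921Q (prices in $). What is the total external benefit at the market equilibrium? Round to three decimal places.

$525.802

Market equilibrium (private): 6.566 + 3.289Q = 182.183 - 2.921Q → Q_m = 28.2797.
Total external benefit = ∫₀^{Q_m} (3.336 + 1.079Q) dQ = 3.336×28.2797 + ½×1.079×28.2797² = 525.8016.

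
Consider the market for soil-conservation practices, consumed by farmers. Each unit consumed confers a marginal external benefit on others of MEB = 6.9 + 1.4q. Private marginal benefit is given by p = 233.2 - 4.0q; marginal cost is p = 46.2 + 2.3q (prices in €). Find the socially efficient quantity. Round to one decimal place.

Social marginal benefit = demand + MEB = 240.1 - 2.6q.
Set SMB = MC: 240.1 - 2.6q = 46.2 + 2.3q → q* = 39.5714.

q* = 39.6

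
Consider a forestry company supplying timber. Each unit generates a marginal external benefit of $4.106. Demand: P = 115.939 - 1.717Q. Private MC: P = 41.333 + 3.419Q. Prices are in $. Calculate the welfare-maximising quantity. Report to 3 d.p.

Q* = 15.326

Social marginal cost = private MC − MEB = 37.227 + 3.419Q.
Set SMC = demand: 37.227 + 3.419Q = 115.939 - 1.717Q → Q* = 15.3255.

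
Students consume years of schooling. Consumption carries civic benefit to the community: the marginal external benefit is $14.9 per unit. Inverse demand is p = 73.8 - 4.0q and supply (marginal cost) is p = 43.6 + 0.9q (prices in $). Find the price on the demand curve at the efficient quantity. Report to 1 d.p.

Social marginal benefit = demand + MEB = 88.7 - 4.0q.
Set SMB = MC: 88.7 - 4.0q = 43.6 + 0.9q → q* = 9.2041.
Consumer price on the demand curve at q*: 73.8 − 4.0×9.2041 = 36.9836.

P = $37.0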